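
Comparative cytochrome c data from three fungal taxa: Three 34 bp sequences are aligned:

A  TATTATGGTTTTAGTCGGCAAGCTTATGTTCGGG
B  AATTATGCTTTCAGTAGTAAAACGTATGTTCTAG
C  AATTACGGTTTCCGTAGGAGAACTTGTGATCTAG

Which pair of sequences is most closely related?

A–B: 10/34 differ, p = 0.294, d = 0.373.
A–C: 12/34 differ, p = 0.353, d = 0.477.
B–C: 8/34 differ, p = 0.235, d = 0.282.
The smallest distance is between B and C.

B and C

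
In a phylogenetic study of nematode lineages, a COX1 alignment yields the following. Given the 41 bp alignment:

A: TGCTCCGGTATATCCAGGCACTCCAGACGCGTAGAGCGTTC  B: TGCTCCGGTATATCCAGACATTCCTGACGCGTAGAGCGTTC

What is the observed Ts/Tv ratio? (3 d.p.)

Transitions are A↔G and C↔T; transversions are all other mismatches.
Transitions: 2. Transversions: 1.
R = 2/1 = 2.000.

2.000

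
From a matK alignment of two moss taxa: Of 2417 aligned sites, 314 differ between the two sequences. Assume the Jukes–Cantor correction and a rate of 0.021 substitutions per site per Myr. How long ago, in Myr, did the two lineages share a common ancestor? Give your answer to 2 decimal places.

3.40

p = 314/2417 ≈ 0.129913.
d = −(3/4) ln(1 − 4p/3) = −0.75 ln(1 − 0.173217) = −0.75 ln(0.826783)
  = −0.75 × (-0.190213) = 0.142660 substitutions/site.
Under a molecular clock d = 2μt, so t = d/(2μ) = 0.142660 / (2 × 0.021) = 3.40 Myr.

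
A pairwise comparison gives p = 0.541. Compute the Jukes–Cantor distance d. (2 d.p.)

d = −(3/4) ln(1 − 4p/3) = −0.75 ln(1 − 0.721333) = −0.75 ln(0.278667)
  = −0.75 × (-1.277738) = 0.958304 substitutions/site.

0.96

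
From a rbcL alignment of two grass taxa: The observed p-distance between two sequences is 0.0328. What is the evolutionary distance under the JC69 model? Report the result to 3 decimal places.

0.034

d = −(3/4) ln(1 − 4p/3) = −0.75 ln(1 − 0.043733) = −0.75 ln(0.956267)
  = −0.75 × (-0.044718) = 0.033539 substitutions/site.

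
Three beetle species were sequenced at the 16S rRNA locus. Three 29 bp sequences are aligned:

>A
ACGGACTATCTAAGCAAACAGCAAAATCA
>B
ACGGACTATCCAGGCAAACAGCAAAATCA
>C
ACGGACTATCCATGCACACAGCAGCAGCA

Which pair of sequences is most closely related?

A–B: 2/29 differ, p = 0.069, d = 0.072.
A–C: 6/29 differ, p = 0.207, d = 0.242.
B–C: 5/29 differ, p = 0.172, d = 0.196.
The smallest distance is between A and B.

A and B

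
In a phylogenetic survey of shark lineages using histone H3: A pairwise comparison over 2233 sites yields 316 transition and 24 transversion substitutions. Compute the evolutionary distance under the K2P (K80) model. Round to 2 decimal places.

P = 316/2233 ≈ 0.141514 and Q = 24/2233 ≈ 0.010748.
Under the Kimura two-parameter model, d = −½ ln(1 − 2P − Q) − ¼ ln(1 − 2Q).
1 − 2P − Q = 0.706224, giving −½ ln(0.706224) = 0.173911.
1 − 2Q = 0.978504, giving −¼ ln(0.978504) = 0.005433.
d = 0.173911 + 0.005433 = 0.179344.

0.18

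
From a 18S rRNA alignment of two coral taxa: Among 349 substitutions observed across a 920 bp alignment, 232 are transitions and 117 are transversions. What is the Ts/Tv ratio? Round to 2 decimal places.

1.98

R = 232/117 = 1.982905… ≈ 1.98 (to 2 d.p.).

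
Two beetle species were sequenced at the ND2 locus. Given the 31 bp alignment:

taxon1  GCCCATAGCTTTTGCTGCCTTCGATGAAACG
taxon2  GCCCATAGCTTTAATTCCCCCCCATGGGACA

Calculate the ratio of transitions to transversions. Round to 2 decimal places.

Transitions are A↔G and C↔T; transversions are all other mismatches.
Transitions: 7. Transversions: 3.
R = 7/3 = 2.333333… ≈ 2.33 (to 2 d.p.).

2.33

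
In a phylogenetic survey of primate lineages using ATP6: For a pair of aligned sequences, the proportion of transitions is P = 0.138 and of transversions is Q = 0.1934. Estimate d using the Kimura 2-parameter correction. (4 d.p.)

Under the Kimura two-parameter model, d = −½ ln(1 − 2P − Q) − ¼ ln(1 − 2Q).
1 − 2P − Q = 0.5306, giving −½ ln(0.5306) = 0.316873.
1 − 2Q = 0.6132, giving −¼ ln(0.6132) = 0.122266.
d = 0.316873 + 0.122266 = 0.439139.

0.4391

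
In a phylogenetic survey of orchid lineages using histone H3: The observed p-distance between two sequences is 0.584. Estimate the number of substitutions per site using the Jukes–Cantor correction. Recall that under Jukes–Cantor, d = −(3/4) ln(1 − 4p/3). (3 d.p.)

d = −(3/4) ln(1 − 4p/3) = −0.75 ln(1 − 0.778667) = −0.75 ln(0.221333)
  = −0.75 × (-1.508087) = 1.131065 substitutions/site.

1.131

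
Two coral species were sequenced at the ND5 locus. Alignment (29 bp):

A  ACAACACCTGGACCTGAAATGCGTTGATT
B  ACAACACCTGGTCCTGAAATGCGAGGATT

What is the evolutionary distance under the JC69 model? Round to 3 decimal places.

0.111

The sequences differ at 3 of 29 sites (12, 24, 25), so p = 3/29 ≈ 0.103448.
d = −(3/4) ln(1 − 4p/3) = −0.75 ln(1 − 0.137931) = −0.75 ln(0.862069)
  = −0.75 × (-0.148420) = 0.111315 substitutions/site.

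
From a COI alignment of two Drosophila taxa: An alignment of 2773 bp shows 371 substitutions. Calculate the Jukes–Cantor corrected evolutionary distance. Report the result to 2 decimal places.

0.15

p = 371/2773 ≈ 0.13379.
d = −(3/4) ln(1 − 4p/3) = −0.75 ln(1 − 0.178387) = −0.75 ln(0.821613)
  = −0.75 × (-0.196486) = 0.147365 substitutions/site.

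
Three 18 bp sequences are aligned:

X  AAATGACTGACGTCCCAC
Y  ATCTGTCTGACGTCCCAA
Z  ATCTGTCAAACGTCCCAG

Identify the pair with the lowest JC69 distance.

X–Y: 4/18 differ, p = 0.222, d = 0.264.
X–Z: 6/18 differ, p = 0.333, d = 0.441.
Y–Z: 3/18 differ, p = 0.167, d = 0.188.
The smallest distance is between Y and Z.

Y and Z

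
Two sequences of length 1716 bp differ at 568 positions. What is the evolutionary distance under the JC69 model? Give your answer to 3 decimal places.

0.437

p = 568/1716 ≈ 0.331002.
d = −(3/4) ln(1 − 4p/3) = −0.75 ln(1 − 0.441336) = −0.75 ln(0.558664)
  = −0.75 × (-0.582207) = 0.436655 substitutions/site.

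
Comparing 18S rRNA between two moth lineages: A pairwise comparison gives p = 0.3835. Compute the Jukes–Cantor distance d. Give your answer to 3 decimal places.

0.537

d = −(3/4) ln(1 − 4p/3) = −0.75 ln(1 − 0.511333) = −0.75 ln(0.488667)
  = −0.75 × (-0.716074) = 0.537056 substitutions/site.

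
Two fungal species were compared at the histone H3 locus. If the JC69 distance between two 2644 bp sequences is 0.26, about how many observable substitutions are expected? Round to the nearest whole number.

Invert JC69: p = (3/4)(1 − e^(−4d/3)) = 0.75 × (1 − e^(-0.346667)) = 0.75 × (1 − 0.707041) = 0.219719.
Expected differing sites = pL ≈ 0.219719 × 2644 = 580.937036 ≈ 581.

581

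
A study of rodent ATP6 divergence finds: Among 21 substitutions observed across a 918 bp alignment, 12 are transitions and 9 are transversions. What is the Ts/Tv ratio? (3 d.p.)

1.333

R = 12/9 = 1.333333… ≈ 1.333 (to 3 d.p.).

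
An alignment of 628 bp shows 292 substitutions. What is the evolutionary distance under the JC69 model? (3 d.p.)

p = 292/628 ≈ 0.464968.
d = −(3/4) ln(1 − 4p/3) = −0.75 ln(1 − 0.619957) = −0.75 ln(0.380043)
  = −0.75 × (-0.967471) = 0.725603 substitutions/site.

0.726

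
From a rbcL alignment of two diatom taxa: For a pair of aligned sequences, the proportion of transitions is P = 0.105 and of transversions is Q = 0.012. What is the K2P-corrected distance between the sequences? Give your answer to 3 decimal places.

0.132

Under the Kimura two-parameter model, d = −½ ln(1 − 2P − Q) − ¼ ln(1 − 2Q).
1 − 2P − Q = 0.778, giving −½ ln(0.778) = 0.125514.
1 − 2Q = 0.976, giving −¼ ln(0.976) = 0.006073.
d = 0.125514 + 0.006073 = 0.131587.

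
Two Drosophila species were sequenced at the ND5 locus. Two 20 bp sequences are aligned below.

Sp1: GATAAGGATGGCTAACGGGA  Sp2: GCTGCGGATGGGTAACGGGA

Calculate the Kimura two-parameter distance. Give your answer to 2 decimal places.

Of 20 sites, 1 differences are transitions and 3 are transversions, so P = 1/20 = 0.05 and Q = 3/20 = 0.15.
Under the Kimura two-parameter model, d = −½ ln(1 − 2P − Q) − ¼ ln(1 − 2Q).
1 − 2P − Q = 0.75, giving −½ ln(0.75) = 0.143841.
1 − 2Q = 0.7, giving −¼ ln(0.7) = 0.089169.
d = 0.143841 + 0.089169 = 0.233010.

0.23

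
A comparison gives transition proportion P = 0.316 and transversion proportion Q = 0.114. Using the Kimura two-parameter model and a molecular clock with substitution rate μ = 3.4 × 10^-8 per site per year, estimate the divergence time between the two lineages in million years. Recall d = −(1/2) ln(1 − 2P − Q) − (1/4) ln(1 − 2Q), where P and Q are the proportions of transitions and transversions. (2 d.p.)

Under the Kimura two-parameter model, d = −½ ln(1 − 2P − Q) − ¼ ln(1 − 2Q).
1 − 2P − Q = 0.254, giving −½ ln(0.254) = 0.685211.
1 − 2Q = 0.772, giving −¼ ln(0.772) = 0.064693.
d = 0.685211 + 0.064693 = 0.749904.
Under a molecular clock d = 2μt, so t = d/(2μ) = 0.749904 / (2 × 3.4 × 10^-8) = 11.03 million years.

11.03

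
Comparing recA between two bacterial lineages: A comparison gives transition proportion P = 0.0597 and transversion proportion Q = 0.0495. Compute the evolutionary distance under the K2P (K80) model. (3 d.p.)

Under the Kimura two-parameter model, d = −½ ln(1 − 2P − Q) − ¼ ln(1 − 2Q).
1 − 2P − Q = 0.8311, giving −½ ln(0.8311) = 0.092503.
1 − 2Q = 0.901, giving −¼ ln(0.901) = 0.026063.
d = 0.092503 + 0.026063 = 0.118566.

0.119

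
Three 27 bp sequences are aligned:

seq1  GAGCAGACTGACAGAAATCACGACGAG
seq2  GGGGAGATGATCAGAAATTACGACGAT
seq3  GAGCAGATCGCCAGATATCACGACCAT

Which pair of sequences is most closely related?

seq1 and seq3

seq1–seq2: 8/27 differ, p = 0.296, d = 0.377.
seq1–seq3: 6/27 differ, p = 0.222, d = 0.264.
seq2–seq3: 8/27 differ, p = 0.296, d = 0.377.
The smallest distance is between seq1 and seq3.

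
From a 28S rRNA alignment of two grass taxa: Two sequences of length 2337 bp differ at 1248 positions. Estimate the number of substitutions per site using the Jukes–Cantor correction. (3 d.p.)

0.934

p = 1248/2337 ≈ 0.534018.
d = −(3/4) ln(1 − 4p/3) = −0.75 ln(1 − 0.712024) = −0.75 ln(0.287976)
  = −0.75 × (-1.244878) = 0.933659 substitutions/site.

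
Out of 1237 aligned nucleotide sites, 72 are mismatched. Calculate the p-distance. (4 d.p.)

0.0582

p = 72/1237 = 0.058205… ≈ 0.0582 (to 4 d.p.).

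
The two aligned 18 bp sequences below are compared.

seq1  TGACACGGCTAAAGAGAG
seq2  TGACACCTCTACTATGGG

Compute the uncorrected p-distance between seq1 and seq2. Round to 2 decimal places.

The sequences differ at 7 of 18 positions (sites 7, 8, 12, 13, 14, 15, 17).
p = 7/18 = 0.388888… ≈ 0.39 (to 2 d.p.).

0.39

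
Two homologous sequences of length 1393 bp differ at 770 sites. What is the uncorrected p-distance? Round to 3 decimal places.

0.553

p = 770/1393 = 0.552763… ≈ 0.553 (to 3 d.p.).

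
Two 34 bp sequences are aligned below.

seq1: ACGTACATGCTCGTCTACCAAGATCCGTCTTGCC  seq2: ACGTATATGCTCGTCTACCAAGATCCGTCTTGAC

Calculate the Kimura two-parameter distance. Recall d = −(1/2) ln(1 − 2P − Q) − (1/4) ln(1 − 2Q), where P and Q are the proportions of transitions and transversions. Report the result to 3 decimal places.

Of 34 sites, 1 differences are transitions and 1 are transversions, so P = 1/34 ≈ 0.029412 and Q = 1/34 ≈ 0.029412.
Under the Kimura two-parameter model, d = −½ ln(1 − 2P − Q) − ¼ ln(1 − 2Q).
1 − 2P − Q = 0.911764, giving −½ ln(0.911764) = 0.046187.
1 − 2Q = 0.941176, giving −¼ ln(0.941176) = 0.015156.
d = 0.046187 + 0.015156 = 0.061343.

0.061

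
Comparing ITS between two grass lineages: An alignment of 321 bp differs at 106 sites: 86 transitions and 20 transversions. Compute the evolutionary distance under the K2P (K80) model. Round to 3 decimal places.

P = 86/321 ≈ 0.267913 and Q = 20/321 ≈ 0.062305.
Under the Kimura two-parameter model, d = −½ ln(1 − 2P − Q) − ¼ ln(1 − 2Q).
1 − 2P − Q = 0.401869, giving −½ ln(0.401869) = 0.455815.
1 − 2Q = 0.87539, giving −¼ ln(0.87539) = 0.033271.
d = 0.455815 + 0.033271 = 0.489086.

0.489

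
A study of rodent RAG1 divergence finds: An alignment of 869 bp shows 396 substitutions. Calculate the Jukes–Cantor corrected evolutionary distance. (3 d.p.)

0.702

p = 396/869 ≈ 0.455696.
d = −(3/4) ln(1 − 4p/3) = −0.75 ln(1 − 0.607595) = −0.75 ln(0.392405)
  = −0.75 × (-0.935461) = 0.701596 substitutions/site.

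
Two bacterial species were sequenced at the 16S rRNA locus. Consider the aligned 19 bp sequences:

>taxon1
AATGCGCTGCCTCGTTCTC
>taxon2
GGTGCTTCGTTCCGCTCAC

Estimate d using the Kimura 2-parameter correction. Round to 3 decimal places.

1.531

Of 19 sites, 8 differences are transitions and 2 are transversions, so P = 8/19 ≈ 0.421053 and Q = 2/19 ≈ 0.105263.
Under the Kimura two-parameter model, d = −½ ln(1 − 2P − Q) − ¼ ln(1 − 2Q).
1 − 2P − Q = 0.052631, giving −½ ln(0.052631) = 1.472225.
1 − 2Q = 0.789474, giving −¼ ln(0.789474) = 0.059097.
d = 1.472225 + 0.059097 = 1.531322.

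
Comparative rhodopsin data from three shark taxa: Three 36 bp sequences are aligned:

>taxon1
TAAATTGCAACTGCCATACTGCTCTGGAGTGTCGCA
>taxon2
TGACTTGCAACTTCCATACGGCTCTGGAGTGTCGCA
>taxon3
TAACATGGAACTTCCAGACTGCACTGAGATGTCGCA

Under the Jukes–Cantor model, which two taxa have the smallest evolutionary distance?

taxon1–taxon2: 4/36 differ, p = 0.111, d = 0.120.
taxon1–taxon3: 9/36 differ, p = 0.250, d = 0.304.
taxon2–taxon3: 9/36 differ, p = 0.250, d = 0.304.
The smallest distance is between taxon1 and taxon2.

taxon1 and taxon2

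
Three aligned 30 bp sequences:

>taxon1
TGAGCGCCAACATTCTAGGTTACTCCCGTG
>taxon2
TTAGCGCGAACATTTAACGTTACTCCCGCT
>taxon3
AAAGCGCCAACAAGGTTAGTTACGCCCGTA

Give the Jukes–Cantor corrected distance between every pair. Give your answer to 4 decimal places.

taxon1–taxon2: 7/30 sites differ → p ≈ 0.233333, d = −0.75 ln(1 − 0.311111) = 0.279506 ≈ 0.2795.
taxon1–taxon3: 9/30 sites differ → p = 0.3, d = −0.75 ln(1 − 0.4) = 0.383119 ≈ 0.3831.
taxon2–taxon3: 12/30 sites differ → p = 0.4, d = −0.75 ln(1 − 0.533333) = 0.571605 ≈ 0.5716.

d(taxon1,taxon2) = 0.2795, d(taxon1,taxon3) = 0.3831, d(taxon2,taxon3) = 0.5716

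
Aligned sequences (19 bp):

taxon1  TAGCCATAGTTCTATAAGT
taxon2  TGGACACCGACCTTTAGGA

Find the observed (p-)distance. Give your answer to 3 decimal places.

0.474

The sequences differ at 9 of 19 positions (sites 2, 4, 7, 8, 10, 11, 14, 17, 19).
p = 9/19 = 0.473684… ≈ 0.474 (to 3 d.p.).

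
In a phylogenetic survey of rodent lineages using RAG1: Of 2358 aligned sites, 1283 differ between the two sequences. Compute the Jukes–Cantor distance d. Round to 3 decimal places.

0.970

p = 1283/2358 ≈ 0.544105.
d = −(3/4) ln(1 − 4p/3) = −0.75 ln(1 − 0.725473) = −0.75 ln(0.274527)
  = −0.75 × (-1.292706) = 0.969530 substitutions/site.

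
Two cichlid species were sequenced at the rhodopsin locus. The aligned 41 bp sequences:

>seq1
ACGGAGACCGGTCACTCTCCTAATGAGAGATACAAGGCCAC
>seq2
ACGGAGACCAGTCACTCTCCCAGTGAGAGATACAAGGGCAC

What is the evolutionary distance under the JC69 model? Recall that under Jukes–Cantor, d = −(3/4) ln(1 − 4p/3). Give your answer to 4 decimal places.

0.1045

The sequences differ at 4 of 41 sites (10, 21, 23, 38), so p = 4/41 ≈ 0.097561.
d = −(3/4) ln(1 − 4p/3) = −0.75 ln(1 − 0.130081) = −0.75 ln(0.869919)
  = −0.75 × (-0.139355) = 0.104516 substitutions/site.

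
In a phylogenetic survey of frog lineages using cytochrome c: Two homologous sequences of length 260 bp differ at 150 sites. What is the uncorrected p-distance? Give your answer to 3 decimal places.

p = 150/260 = 0.576923… ≈ 0.577 (to 3 d.p.).

0.577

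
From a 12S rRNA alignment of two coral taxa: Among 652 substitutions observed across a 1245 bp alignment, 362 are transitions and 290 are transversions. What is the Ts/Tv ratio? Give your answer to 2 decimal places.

1.25

R = 362/290 = 1.248275… ≈ 1.25 (to 2 d.p.).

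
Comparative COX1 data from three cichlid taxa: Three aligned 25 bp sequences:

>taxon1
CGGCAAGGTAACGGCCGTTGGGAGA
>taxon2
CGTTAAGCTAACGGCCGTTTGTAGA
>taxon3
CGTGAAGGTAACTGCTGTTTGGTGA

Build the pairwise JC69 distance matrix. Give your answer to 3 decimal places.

taxon1–taxon2: 5/25 sites differ → p = 0.2, d = −0.75 ln(1 − 0.266667) = 0.232617 ≈ 0.233.
taxon1–taxon3: 6/25 sites differ → p = 0.24, d = −0.75 ln(1 − 0.32) = 0.289247 ≈ 0.289.
taxon2–taxon3: 6/25 sites differ → p = 0.24, d = −0.75 ln(1 − 0.32) = 0.289247 ≈ 0.289.

d(taxon1,taxon2) = 0.233, d(taxon1,taxon3) = 0.289, d(taxon2,taxon3) = 0.289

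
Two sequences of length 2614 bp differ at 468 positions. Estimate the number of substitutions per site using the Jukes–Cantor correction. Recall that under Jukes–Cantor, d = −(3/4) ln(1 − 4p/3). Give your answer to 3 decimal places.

0.205

p = 468/2614 ≈ 0.179036.
d = −(3/4) ln(1 − 4p/3) = −0.75 ln(1 − 0.238715) = −0.75 ln(0.761285)
  = −0.75 × (-0.272747) = 0.204560 substitutions/site.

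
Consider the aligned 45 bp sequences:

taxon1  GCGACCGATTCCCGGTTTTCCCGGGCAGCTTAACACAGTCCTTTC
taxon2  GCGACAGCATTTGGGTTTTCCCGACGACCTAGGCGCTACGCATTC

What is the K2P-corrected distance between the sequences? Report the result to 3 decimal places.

Of 45 sites, 8 differences are transitions and 11 are transversions, so P = 8/45 ≈ 0.177778 and Q = 11/45 ≈ 0.244444.
Under the Kimura two-parameter model, d = −½ ln(1 − 2P − Q) − ¼ ln(1 − 2Q).
1 − 2P − Q = 0.4, giving −½ ln(0.4) = 0.458145.
1 − 2Q = 0.511112, giving −¼ ln(0.511112) = 0.167792.
d = 0.458145 + 0.167792 = 0.625937.

0.626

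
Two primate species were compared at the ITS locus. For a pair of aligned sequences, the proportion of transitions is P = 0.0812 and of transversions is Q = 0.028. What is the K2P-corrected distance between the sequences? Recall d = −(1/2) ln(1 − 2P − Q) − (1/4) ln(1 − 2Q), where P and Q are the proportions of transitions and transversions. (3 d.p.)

0.120

Under the Kimura two-parameter model, d = −½ ln(1 − 2P − Q) − ¼ ln(1 − 2Q).
1 − 2P − Q = 0.8096, giving −½ ln(0.8096) = 0.105607.
1 − 2Q = 0.944, giving −¼ ln(0.944) = 0.014407.
d = 0.105607 + 0.014407 = 0.120014.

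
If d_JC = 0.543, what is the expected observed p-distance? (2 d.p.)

0.39

p = (3/4)(1 − e^(−4d/3)) = 0.75 × (1 − e^(-0.724)) = 0.75 × (1 − 0.484809) = 0.386393.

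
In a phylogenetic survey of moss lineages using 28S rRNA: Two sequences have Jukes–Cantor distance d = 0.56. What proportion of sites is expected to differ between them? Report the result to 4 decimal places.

0.3945

p = (3/4)(1 − e^(−4d/3)) = 0.75 × (1 − e^(-0.746667)) = 0.75 × (1 − 0.473944) = 0.394542.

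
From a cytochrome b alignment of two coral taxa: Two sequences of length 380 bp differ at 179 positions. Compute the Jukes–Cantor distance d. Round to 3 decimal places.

0.742

p = 179/380 ≈ 0.471053.
d = −(3/4) ln(1 − 4p/3) = −0.75 ln(1 − 0.628071) = −0.75 ln(0.371929)
  = −0.75 × (-0.989052) = 0.741789 substitutions/site.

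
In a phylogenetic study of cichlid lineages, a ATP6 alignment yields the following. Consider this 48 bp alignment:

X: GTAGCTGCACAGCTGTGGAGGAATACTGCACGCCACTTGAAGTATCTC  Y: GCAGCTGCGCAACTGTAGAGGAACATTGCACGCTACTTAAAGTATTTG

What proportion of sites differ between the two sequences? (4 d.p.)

0.2083

The sequences differ at 10 of 48 positions (sites 2, 9, 12, 17, 24, 26, 34, 39, 46, 48).
p = 10/48 = 0.208333… ≈ 0.2083 (to 4 d.p.).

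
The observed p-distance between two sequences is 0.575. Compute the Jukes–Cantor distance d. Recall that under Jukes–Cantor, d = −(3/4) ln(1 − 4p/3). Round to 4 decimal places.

d = −(3/4) ln(1 − 4p/3) = −0.75 ln(1 − 0.766667) = −0.75 ln(0.233333)
  = −0.75 × (-1.455289) = 1.091467 substitutions/site.

1.0915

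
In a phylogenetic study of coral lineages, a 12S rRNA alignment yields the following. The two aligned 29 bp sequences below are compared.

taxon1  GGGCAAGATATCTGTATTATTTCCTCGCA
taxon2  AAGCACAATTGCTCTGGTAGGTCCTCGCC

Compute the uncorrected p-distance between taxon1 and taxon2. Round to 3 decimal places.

The sequences differ at 12 of 29 positions.
p = 12/29 = 0.413793… ≈ 0.414 (to 3 d.p.).

0.414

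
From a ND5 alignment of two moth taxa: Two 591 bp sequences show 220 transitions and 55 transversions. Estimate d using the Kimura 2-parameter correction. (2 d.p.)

P = 220/591 ≈ 0.37225 and Q = 55/591 ≈ 0.093063.
Under the Kimura two-parameter model, d = −½ ln(1 − 2P − Q) − ¼ ln(1 − 2Q).
1 − 2P − Q = 0.162437, giving −½ ln(0.162437) = 0.908733.
1 − 2Q = 0.813874, giving −¼ ln(0.813874) = 0.051487.
d = 0.908733 + 0.051487 = 0.960220.

0.96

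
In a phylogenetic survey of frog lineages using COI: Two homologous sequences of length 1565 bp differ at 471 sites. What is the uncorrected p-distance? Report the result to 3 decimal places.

0.301

p = 471/1565 = 0.300958… ≈ 0.301 (to 3 d.p.).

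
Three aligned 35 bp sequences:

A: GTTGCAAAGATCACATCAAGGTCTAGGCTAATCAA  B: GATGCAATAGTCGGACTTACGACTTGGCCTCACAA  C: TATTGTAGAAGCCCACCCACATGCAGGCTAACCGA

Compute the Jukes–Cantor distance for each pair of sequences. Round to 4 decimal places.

d(A,B) = 0.7053, d(A,C) = 0.7823, d(B,C) = 1.2071

A–B: 16/35 sites differ → p ≈ 0.457143, d = −0.75 ln(1 − 0.609524) = 0.705292 ≈ 0.7053.
A–C: 17/35 sites differ → p ≈ 0.485714, d = −0.75 ln(1 − 0.647619) = 0.782282 ≈ 0.7823.
B–C: 21/35 sites differ → p = 0.6, d = −0.75 ln(1 − 0.8) = 1.207078 ≈ 1.2071.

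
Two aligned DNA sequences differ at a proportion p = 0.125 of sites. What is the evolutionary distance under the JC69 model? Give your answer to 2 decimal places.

d = −(3/4) ln(1 − 4p/3) = −0.75 ln(1 − 0.166667) = −0.75 ln(0.833333)
  = −0.75 × (-0.182322) = 0.136742 substitutions/site.

0.14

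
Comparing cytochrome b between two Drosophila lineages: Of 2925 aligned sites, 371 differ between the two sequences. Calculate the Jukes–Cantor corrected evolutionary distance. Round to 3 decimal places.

0.139

p = 371/2925 ≈ 0.126838.
d = −(3/4) ln(1 − 4p/3) = −0.75 ln(1 − 0.169117) = −0.75 ln(0.830883)
  = −0.75 × (-0.185266) = 0.138950 substitutions/site.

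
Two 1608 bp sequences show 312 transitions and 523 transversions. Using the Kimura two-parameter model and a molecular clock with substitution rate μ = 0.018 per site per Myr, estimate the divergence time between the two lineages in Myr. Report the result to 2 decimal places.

24.65

P = 312/1608 ≈ 0.19403 and Q = 523/1608 ≈ 0.325249.
Under the Kimura two-parameter model, d = −½ ln(1 − 2P − Q) − ¼ ln(1 − 2Q).
1 − 2P − Q = 0.286691, giving −½ ln(0.286691) = 0.624675.
1 − 2Q = 0.349502, giving −¼ ln(0.349502) = 0.262811.
d = 0.624675 + 0.262811 = 0.887486.
Under a molecular clock d = 2μt, so t = d/(2μ) = 0.887486 / (2 × 0.018) = 24.65 Myr.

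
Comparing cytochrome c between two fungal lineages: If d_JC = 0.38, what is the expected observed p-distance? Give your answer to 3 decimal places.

p = (3/4)(1 − e^(−4d/3)) = 0.75 × (1 − e^(-0.506667)) = 0.75 × (1 − 0.602500) = 0.298125.

0.298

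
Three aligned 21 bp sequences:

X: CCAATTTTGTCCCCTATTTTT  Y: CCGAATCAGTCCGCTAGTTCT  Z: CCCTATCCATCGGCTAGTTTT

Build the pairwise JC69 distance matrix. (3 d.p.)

X–Y: 7/21 sites differ → p ≈ 0.333333, d = −0.75 ln(1 − 0.444444) = 0.440839 ≈ 0.441.
X–Z: 9/21 sites differ → p ≈ 0.428571, d = −0.75 ln(1 − 0.571428) = 0.635472 ≈ 0.635.
Y–Z: 6/21 sites differ → p ≈ 0.285714, d = −0.75 ln(1 − 0.380952) = 0.359679 ≈ 0.360.

d(X,Y) = 0.441, d(X,Z) = 0.635, d(Y,Z) = 0.360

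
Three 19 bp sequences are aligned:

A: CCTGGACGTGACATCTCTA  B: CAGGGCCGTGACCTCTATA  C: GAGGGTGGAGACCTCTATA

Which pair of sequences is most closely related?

A–B: 5/19 differ, p = 0.263, d = 0.324.
A–C: 8/19 differ, p = 0.421, d = 0.618.
B–C: 4/19 differ, p = 0.211, d = 0.247.
The smallest distance is between B and C.

B and C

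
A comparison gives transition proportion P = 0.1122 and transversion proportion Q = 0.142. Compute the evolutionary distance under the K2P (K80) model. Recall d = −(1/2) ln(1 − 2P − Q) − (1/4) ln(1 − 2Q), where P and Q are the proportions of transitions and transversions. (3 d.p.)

0.312

Under the Kimura two-parameter model, d = −½ ln(1 − 2P − Q) − ¼ ln(1 − 2Q).
1 − 2P − Q = 0.6336, giving −½ ln(0.6336) = 0.228169.
1 − 2Q = 0.716, giving −¼ ln(0.716) = 0.083519.
d = 0.228169 + 0.083519 = 0.311688.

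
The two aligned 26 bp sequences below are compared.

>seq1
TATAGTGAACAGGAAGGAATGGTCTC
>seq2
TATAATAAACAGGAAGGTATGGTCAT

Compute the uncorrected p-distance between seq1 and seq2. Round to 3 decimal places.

0.192

The sequences differ at 5 of 26 positions (sites 5, 7, 18, 25, 26).
p = 5/26 = 0.192307… ≈ 0.192 (to 3 d.p.).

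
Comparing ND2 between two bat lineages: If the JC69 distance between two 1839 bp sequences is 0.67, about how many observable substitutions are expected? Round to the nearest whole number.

815

Invert JC69: p = (3/4)(1 − e^(−4d/3)) = 0.75 × (1 − e^(-0.893333)) = 0.75 × (1 − 0.409289) = 0.443033.
Expected differing sites = pL ≈ 0.443033 × 1839 = 814.737687 ≈ 815.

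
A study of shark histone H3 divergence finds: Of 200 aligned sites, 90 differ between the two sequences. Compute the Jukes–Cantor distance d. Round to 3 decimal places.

0.687

p = 90/200 = 0.45.
d = −(3/4) ln(1 − 4p/3) = −0.75 ln(1 − 0.6) = −0.75 ln(0.4)
  = −0.75 × (-0.916291) = 0.687218 substitutions/site.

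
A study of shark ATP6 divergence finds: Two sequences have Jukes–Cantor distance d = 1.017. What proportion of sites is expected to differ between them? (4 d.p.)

0.5567

p = (3/4)(1 − e^(−4d/3)) = 0.75 × (1 − e^(-1.356)) = 0.75 × (1 − 0.257689) = 0.556733.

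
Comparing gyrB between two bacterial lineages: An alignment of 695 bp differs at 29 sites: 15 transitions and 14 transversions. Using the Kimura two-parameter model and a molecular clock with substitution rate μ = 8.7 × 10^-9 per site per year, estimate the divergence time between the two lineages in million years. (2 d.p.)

P = 15/695 ≈ 0.021583 and Q = 14/695 ≈ 0.020144.
Under the Kimura two-parameter model, d = −½ ln(1 − 2P − Q) − ¼ ln(1 − 2Q).
1 − 2P − Q = 0.93669, giving −½ ln(0.93669) = 0.032701.
1 − 2Q = 0.959712, giving −¼ ln(0.959712) = 0.010281.
d = 0.032701 + 0.010281 = 0.042982.
Under a molecular clock d = 2μt, so t = d/(2μ) = 0.042982 / (2 × 8.7 × 10^-9) = 2.47 million years.

2.47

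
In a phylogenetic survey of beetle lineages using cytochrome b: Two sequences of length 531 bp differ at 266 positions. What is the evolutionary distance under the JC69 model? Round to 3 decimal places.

0.827

p = 266/531 ≈ 0.500942.
d = −(3/4) ln(1 − 4p/3) = −0.75 ln(1 − 0.667923) = −0.75 ln(0.332077)
  = −0.75 × (-1.102388) = 0.826791 substitutions/site.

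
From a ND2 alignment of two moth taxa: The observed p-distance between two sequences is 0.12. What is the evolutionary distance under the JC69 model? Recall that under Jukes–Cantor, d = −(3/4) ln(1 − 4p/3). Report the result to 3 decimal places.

0.131

d = −(3/4) ln(1 − 4p/3) = −0.75 ln(1 − 0.16) = −0.75 ln(0.84)
  = −0.75 × (-0.174353) = 0.130765 substitutions/site.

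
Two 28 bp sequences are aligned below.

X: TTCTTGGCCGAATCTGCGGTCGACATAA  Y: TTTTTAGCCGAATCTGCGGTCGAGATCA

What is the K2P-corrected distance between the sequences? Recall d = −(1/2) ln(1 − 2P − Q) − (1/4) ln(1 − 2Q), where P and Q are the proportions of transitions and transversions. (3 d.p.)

Of 28 sites, 2 differences are transitions and 2 are transversions, so P = 2/28 ≈ 0.071429 and Q = 2/28 ≈ 0.071429.
Under the Kimura two-parameter model, d = −½ ln(1 − 2P − Q) − ¼ ln(1 − 2Q).
1 − 2P − Q = 0.785713, giving −½ ln(0.785713) = 0.120582.
1 − 2Q = 0.857142, giving −¼ ln(0.857142) = 0.038538.
d = 0.120582 + 0.038538 = 0.159120.

0.159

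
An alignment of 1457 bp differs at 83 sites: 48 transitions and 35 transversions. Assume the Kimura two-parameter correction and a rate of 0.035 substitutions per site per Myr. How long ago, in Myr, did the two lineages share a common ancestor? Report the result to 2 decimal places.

P = 48/1457 ≈ 0.032944 and Q = 35/1457 ≈ 0.024022.
Under the Kimura two-parameter model, d = −½ ln(1 − 2P − Q) − ¼ ln(1 − 2Q).
1 − 2P − Q = 0.91009, giving −½ ln(0.91009) = 0.047106.
1 − 2Q = 0.951956, giving −¼ ln(0.951956) = 0.012309.
d = 0.047106 + 0.012309 = 0.059415.
Under a molecular clock d = 2μt, so t = d/(2μ) = 0.059415 / (2 × 0.035) = 0.85 Myr.

0.85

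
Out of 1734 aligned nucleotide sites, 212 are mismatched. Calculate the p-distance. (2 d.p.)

p = 212/1734 = 0.122260… ≈ 0.12 (to 2 d.p.).

0.12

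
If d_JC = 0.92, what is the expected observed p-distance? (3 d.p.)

0.530

p = (3/4)(1 − e^(−4d/3)) = 0.75 × (1 − e^(-1.226667)) = 0.75 × (1 − 0.293268) = 0.530049.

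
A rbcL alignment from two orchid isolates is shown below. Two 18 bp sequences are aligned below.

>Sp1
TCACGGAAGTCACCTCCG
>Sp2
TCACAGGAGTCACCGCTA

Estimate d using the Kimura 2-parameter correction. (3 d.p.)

Of 18 sites, 4 differences are transitions and 1 are transversions, so P = 4/18 ≈ 0.222222 and Q = 1/18 ≈ 0.055556.
Under the Kimura two-parameter model, d = −½ ln(1 − 2P − Q) − ¼ ln(1 − 2Q).
1 − 2P − Q = 0.5, giving −½ ln(0.5) = 0.346574.
1 − 2Q = 0.888888, giving −¼ ln(0.888888) = 0.029446.
d = 0.346574 + 0.029446 = 0.376020.

0.376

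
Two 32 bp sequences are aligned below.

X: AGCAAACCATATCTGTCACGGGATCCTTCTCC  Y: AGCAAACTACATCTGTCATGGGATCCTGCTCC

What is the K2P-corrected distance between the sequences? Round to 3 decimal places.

0.140

Of 32 sites, 3 differences are transitions and 1 are transversions, so P = 3/32 = 0.09375 and Q = 1/32 = 0.03125.
Under the Kimura two-parameter model, d = −½ ln(1 − 2P − Q) − ¼ ln(1 − 2Q).
1 − 2P − Q = 0.78125, giving −½ ln(0.78125) = 0.123430.
1 − 2Q = 0.9375, giving −¼ ln(0.9375) = 0.016135.
d = 0.123430 + 0.016135 = 0.139565.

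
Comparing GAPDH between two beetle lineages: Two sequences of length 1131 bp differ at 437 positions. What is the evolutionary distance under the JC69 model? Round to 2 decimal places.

0.54

p = 437/1131 ≈ 0.386384.
d = −(3/4) ln(1 − 4p/3) = −0.75 ln(1 − 0.515179) = −0.75 ln(0.484821)
  = −0.75 × (-0.723976) = 0.542982 substitutions/site.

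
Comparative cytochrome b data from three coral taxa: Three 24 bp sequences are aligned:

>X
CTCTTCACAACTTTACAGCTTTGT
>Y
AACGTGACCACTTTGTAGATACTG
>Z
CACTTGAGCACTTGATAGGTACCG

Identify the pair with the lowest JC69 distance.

X–Y: 12/24 differ, p = 0.500, d = 0.824.
X–Z: 11/24 differ, p = 0.458, d = 0.708.
Y–Z: 7/24 differ, p = 0.292, d = 0.369.
The smallest distance is between Y and Z.

Y and Z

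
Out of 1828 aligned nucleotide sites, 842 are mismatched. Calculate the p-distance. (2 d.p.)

p = 842/1828 = 0.460612… ≈ 0.46 (to 2 d.p.).

0.46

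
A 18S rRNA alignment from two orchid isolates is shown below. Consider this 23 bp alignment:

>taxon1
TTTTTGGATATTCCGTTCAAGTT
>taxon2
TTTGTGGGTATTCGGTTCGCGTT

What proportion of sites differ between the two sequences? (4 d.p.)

0.2174

The sequences differ at 5 of 23 positions (sites 4, 8, 14, 19, 20).
p = 5/23 = 0.217391… ≈ 0.2174 (to 4 d.p.).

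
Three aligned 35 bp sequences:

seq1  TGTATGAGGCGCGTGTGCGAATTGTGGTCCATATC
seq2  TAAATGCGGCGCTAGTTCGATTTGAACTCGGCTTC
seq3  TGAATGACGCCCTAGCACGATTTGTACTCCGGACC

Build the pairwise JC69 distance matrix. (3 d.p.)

d(seq1,seq2) = 0.572, d(seq1,seq3) = 0.513, d(seq2,seq3) = 0.407

seq1–seq2: 14/35 sites differ → p = 0.4, d = −0.75 ln(1 − 0.533333) = 0.571605 ≈ 0.572.
seq1–seq3: 13/35 sites differ → p ≈ 0.371429, d = −0.75 ln(1 − 0.495239) = 0.512753 ≈ 0.513.
seq2–seq3: 11/35 sites differ → p ≈ 0.314286, d = −0.75 ln(1 − 0.419048) = 0.407315 ≈ 0.407.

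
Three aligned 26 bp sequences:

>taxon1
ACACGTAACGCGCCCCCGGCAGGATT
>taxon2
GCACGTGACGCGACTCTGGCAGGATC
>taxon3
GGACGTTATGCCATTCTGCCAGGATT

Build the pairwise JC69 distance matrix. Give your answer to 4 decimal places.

taxon1–taxon2: 6/26 sites differ → p ≈ 0.230769, d = −0.75 ln(1 − 0.307692) = 0.275793 ≈ 0.2758.
taxon1–taxon3: 10/26 sites differ → p ≈ 0.384615, d = −0.75 ln(1 − 0.51282) = 0.539341 ≈ 0.5393.
taxon2–taxon3: 7/26 sites differ → p ≈ 0.269231, d = −0.75 ln(1 − 0.358975) = 0.333515 ≈ 0.3335.

d(taxon1,taxon2) = 0.2758, d(taxon1,taxon3) = 0.5393, d(taxon2,taxon3) = 0.3335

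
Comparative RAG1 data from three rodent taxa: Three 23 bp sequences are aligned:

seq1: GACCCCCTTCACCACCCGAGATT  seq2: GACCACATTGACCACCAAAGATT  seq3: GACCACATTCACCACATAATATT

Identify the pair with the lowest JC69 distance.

seq1–seq2: 5/23 differ, p = 0.217, d = 0.257.
seq1–seq3: 6/23 differ, p = 0.261, d = 0.321.
seq2–seq3: 4/23 differ, p = 0.174, d = 0.198.
The smallest distance is between seq2 and seq3.

seq2 and seq3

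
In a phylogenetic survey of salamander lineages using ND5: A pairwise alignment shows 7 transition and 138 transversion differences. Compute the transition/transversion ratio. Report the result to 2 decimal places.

R = 7/138 = 0.050724… ≈ 0.05 (to 2 d.p.).

0.05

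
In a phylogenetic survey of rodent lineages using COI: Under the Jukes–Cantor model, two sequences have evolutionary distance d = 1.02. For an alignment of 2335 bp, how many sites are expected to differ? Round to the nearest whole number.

Invert JC69: p = (3/4)(1 − e^(−4d/3)) = 0.75 × (1 − e^(-1.36)) = 0.75 × (1 − 0.256661) = 0.557504.
Expected differing sites = pL ≈ 0.557504 × 2335 = 1301.77184 ≈ 1302.

1302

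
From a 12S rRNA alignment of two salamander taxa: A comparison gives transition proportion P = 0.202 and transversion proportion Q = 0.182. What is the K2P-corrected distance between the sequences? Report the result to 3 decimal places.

0.554

Under the Kimura two-parameter model, d = −½ ln(1 − 2P − Q) − ¼ ln(1 − 2Q).
1 − 2P − Q = 0.414, giving −½ ln(0.414) = 0.440945.
1 − 2Q = 0.636, giving −¼ ln(0.636) = 0.113139.
d = 0.440945 + 0.113139 = 0.554084.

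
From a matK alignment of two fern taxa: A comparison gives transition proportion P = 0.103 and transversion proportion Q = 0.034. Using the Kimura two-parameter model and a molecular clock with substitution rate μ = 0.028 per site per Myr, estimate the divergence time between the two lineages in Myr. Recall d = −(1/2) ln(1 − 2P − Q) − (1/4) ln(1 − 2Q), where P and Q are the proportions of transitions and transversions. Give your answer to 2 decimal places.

2.76

Under the Kimura two-parameter model, d = −½ ln(1 − 2P − Q) − ¼ ln(1 − 2Q).
1 − 2P − Q = 0.76, giving −½ ln(0.76) = 0.137218.
1 − 2Q = 0.932, giving −¼ ln(0.932) = 0.017606.
d = 0.137218 + 0.017606 = 0.154824.
Under a molecular clock d = 2μt, so t = d/(2μ) = 0.154824 / (2 × 0.028) = 2.76 Myr.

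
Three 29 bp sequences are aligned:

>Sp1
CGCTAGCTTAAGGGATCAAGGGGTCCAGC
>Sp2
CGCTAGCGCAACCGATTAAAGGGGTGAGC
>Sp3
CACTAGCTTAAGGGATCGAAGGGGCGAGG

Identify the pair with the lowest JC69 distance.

Sp1–Sp2: 9/29 differ, p = 0.310, d = 0.401.
Sp1–Sp3: 6/29 differ, p = 0.207, d = 0.242.
Sp2–Sp3: 9/29 differ, p = 0.310, d = 0.401.
The smallest distance is between Sp1 and Sp3.

Sp1 and Sp3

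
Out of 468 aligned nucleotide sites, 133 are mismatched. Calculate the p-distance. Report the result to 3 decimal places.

0.284

p = 133/468 = 0.284188… ≈ 0.284 (to 3 d.p.).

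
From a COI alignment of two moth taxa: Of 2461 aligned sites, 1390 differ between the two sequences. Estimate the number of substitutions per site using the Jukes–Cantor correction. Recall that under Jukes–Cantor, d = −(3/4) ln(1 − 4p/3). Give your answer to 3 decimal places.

1.049

p = 1390/2461 ≈ 0.564811.
d = −(3/4) ln(1 − 4p/3) = −0.75 ln(1 − 0.753081) = −0.75 ln(0.246919)
  = −0.75 × (-1.398695) = 1.049021 substitutions/site.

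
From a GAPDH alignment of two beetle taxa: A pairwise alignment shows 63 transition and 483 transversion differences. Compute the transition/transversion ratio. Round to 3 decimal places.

R = 63/483 = 0.130434… ≈ 0.130 (to 3 d.p.).

0.130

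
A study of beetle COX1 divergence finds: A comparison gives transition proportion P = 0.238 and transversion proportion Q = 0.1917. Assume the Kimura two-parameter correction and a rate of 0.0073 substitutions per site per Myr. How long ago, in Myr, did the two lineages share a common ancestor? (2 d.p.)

Under the Kimura two-parameter model, d = −½ ln(1 − 2P − Q) − ¼ ln(1 − 2Q).
1 − 2P − Q = 0.3323, giving −½ ln(0.3323) = 0.550859.
1 − 2Q = 0.6166, giving −¼ ln(0.6166) = 0.120884.
d = 0.550859 + 0.120884 = 0.671743.
Under a molecular clock d = 2μt, so t = d/(2μ) = 0.671743 / (2 × 0.0073) = 46.01 Myr.

46.01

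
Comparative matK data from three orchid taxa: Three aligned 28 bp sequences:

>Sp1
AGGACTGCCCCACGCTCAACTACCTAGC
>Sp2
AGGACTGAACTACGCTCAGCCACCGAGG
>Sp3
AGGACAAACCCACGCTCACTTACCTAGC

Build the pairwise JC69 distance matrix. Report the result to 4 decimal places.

Sp1–Sp2: 7/28 sites differ → p = 0.25, d = −0.75 ln(1 − 0.333333) = 0.304098 ≈ 0.3041.
Sp1–Sp3: 5/28 sites differ → p ≈ 0.178571, d = −0.75 ln(1 − 0.238095) = 0.203950 ≈ 0.2040.
Sp2–Sp3: 9/28 sites differ → p ≈ 0.321429, d = −0.75 ln(1 − 0.428572) = 0.419713 ≈ 0.4197.

d(Sp1,Sp2) = 0.3041, d(Sp1,Sp3) = 0.2040, d(Sp2,Sp3) = 0.4197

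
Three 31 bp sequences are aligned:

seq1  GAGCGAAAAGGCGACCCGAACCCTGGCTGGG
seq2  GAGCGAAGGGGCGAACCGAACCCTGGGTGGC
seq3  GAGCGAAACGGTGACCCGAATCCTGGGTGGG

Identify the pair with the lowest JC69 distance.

seq1 and seq3

seq1–seq2: 5/31 differ, p = 0.161, d = 0.182.
seq1–seq3: 4/31 differ, p = 0.129, d = 0.142.
seq2–seq3: 6/31 differ, p = 0.194, d = 0.224.
The smallest distance is between seq1 and seq3.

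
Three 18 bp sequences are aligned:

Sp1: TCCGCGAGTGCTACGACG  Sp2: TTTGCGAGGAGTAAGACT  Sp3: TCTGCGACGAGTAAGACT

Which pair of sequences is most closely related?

Sp2 and Sp3

Sp1–Sp2: 7/18 differ, p = 0.389, d = 0.548.
Sp1–Sp3: 7/18 differ, p = 0.389, d = 0.548.
Sp2–Sp3: 2/18 differ, p = 0.111, d = 0.120.
The smallest distance is between Sp2 and Sp3.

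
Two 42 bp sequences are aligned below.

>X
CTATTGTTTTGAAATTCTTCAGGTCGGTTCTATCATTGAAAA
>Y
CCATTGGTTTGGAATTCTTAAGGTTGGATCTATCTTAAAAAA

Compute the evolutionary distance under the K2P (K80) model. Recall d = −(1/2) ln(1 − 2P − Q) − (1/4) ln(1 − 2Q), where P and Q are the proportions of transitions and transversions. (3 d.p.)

0.253

Of 42 sites, 4 differences are transitions and 5 are transversions, so P = 4/42 ≈ 0.095238 and Q = 5/42 ≈ 0.119048.
Under the Kimura two-parameter model, d = −½ ln(1 − 2P − Q) − ¼ ln(1 − 2Q).
1 − 2P − Q = 0.690476, giving −½ ln(0.690476) = 0.185187.
1 − 2Q = 0.761904, giving −¼ ln(0.761904) = 0.067984.
d = 0.185187 + 0.067984 = 0.253171.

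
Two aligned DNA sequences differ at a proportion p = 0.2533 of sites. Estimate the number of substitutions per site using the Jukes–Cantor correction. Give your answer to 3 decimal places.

d = −(3/4) ln(1 − 4p/3) = −0.75 ln(1 − 0.337733) = −0.75 ln(0.662267)
  = −0.75 × (-0.412086) = 0.309065 substitutions/site.

0.309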